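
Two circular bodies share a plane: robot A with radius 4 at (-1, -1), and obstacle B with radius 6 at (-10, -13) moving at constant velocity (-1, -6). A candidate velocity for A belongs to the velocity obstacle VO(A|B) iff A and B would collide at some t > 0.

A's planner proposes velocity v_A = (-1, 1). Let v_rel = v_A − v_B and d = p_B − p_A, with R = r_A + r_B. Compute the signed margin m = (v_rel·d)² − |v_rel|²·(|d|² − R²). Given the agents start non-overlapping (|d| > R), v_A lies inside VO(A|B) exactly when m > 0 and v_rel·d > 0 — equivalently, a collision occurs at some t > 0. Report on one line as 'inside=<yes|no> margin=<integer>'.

d = (-9, -12),  |d|² = 225;  R = 4+6 = 10,  c = 225−10² = 125
v_rel = (0, 7),  |v_rel|² = 49;  v_rel·d = (0)·(-9) + (7)·(-12) = -84
49·t² + 168·t + 125 = 0  ⇒  m = (-84)² − 49·125 = 931
m = 931 > 0,  v_rel·d = -84 < 0  ⇒  outside

inside=no margin=931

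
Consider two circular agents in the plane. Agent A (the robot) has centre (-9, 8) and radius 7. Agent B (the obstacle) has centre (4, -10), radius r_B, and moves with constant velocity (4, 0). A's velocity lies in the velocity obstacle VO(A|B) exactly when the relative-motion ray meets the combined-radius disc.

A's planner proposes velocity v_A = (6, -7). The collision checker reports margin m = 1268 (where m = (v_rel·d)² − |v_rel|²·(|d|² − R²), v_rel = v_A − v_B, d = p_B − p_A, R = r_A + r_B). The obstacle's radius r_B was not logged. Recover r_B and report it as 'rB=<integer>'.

m = 1268
d = (13, -18);  v_rel = (2, -7),  |v_rel|² = 53
v_rel×d = (2)·(-18) − (-7)·(13) = 55
since m = R²·53 − 55²:  R² = (3025 + 1268) / 53 = 81
R = √81 = 9  ⇒  r_B = 9 − 7 = 2

rB=2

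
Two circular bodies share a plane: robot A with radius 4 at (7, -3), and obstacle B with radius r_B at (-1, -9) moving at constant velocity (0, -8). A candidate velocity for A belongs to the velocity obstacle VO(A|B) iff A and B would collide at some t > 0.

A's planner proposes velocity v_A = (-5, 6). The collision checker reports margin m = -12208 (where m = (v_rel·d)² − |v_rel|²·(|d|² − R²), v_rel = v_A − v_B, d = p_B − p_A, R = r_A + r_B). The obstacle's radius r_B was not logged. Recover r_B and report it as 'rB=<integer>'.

m = -12208
d = (-8, -6);  v_rel = (-5, 14),  |v_rel|² = 221
v_rel×d = (-5)·(-6) − (14)·(-8) = 142
since m = R²·221 − 142²:  R² = (20164 + -12208) / 221 = 36
R = √36 = 6  ⇒  r_B = 6 − 4 = 2

rB=2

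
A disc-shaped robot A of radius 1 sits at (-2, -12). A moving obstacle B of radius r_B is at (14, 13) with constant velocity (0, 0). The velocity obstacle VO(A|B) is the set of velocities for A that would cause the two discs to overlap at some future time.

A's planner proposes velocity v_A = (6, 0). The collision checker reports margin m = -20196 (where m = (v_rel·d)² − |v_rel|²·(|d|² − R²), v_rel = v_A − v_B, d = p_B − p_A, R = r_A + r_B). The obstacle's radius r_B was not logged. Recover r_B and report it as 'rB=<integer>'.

m = -20196
d = (16, 25);  v_rel = (6, 0),  |v_rel|² = 36
v_rel×d = (6)·(25) − (0)·(16) = 150
since m = R²·36 − 150²:  R² = (22500 + -20196) / 36 = 64
R = √64 = 8  ⇒  r_B = 8 − 1 = 7

rB=7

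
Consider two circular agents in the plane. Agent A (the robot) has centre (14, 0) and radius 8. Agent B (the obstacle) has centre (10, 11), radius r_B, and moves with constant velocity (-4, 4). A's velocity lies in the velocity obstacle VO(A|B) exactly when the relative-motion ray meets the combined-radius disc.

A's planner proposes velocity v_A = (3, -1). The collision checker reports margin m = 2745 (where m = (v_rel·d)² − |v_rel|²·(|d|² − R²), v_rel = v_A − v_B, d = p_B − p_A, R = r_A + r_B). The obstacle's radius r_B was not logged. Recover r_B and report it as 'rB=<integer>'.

m = 2745
d = (-4, 11);  v_rel = (7, -5),  |v_rel|² = 74
v_rel×d = (7)·(11) − (-5)·(-4) = 57
since m = R²·74 − 57²:  R² = (3249 + 2745) / 74 = 81
R = √81 = 9  ⇒  r_B = 9 − 8 = 1

rB=1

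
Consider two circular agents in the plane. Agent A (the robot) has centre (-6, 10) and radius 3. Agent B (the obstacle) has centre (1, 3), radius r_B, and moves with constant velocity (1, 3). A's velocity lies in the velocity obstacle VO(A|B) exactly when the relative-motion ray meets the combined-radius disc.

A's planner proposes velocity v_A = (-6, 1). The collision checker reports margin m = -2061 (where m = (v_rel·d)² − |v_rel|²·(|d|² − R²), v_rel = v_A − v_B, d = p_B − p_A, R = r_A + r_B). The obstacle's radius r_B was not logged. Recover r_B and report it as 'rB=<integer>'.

m = -2061
d = (7, -7);  v_rel = (-7, -2),  |v_rel|² = 53
v_rel×d = (-7)·(-7) − (-2)·(7) = 63
since m = R²·53 − 63²:  R² = (3969 + -2061) / 53 = 36
R = √36 = 6  ⇒  r_B = 6 − 3 = 3

rB=3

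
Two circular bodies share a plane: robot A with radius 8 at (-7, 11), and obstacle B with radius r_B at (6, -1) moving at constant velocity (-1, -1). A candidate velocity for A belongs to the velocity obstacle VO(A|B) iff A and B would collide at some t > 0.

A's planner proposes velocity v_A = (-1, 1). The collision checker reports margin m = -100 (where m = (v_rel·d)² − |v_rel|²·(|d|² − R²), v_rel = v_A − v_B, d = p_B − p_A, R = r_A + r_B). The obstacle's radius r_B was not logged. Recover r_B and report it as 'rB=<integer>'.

m = -100
d = (13, -12);  v_rel = (0, 2),  |v_rel|² = 4
v_rel×d = (0)·(-12) − (2)·(13) = -26
since m = R²·4 − (-26)²:  R² = (676 + -100) / 4 = 144
R = √144 = 12  ⇒  r_B = 12 − 8 = 4

rB=4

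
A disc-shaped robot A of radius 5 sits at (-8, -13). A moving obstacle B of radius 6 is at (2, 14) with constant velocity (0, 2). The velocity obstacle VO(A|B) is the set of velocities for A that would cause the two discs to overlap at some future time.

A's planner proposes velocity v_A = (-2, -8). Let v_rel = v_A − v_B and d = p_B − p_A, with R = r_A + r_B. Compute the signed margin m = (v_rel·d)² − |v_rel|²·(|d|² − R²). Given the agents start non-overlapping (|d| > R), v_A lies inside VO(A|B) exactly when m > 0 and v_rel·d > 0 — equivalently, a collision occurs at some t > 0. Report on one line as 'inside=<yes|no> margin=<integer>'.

d = (10, 27),  |d|² = 829;  R = 5+6 = 11,  c = 829−11² = 708
v_rel = (-2, -10),  |v_rel|² = 104;  v_rel·d = (-2)·(10) + (-10)·(27) = -290
104·t² + 580·t + 708 = 0  ⇒  m = (-290)² − 104·708 = 10468
m = 10468 > 0,  v_rel·d = -290 < 0  ⇒  outside

inside=no margin=10468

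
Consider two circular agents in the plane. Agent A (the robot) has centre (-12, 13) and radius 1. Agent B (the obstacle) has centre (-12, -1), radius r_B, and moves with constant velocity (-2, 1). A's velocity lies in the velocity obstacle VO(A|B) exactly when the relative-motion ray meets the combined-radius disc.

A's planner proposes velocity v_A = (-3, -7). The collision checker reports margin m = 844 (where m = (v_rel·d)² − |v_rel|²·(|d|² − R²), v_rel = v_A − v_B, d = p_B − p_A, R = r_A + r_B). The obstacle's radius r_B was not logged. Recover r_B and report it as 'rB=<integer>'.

m = 844
d = (0, -14);  v_rel = (-1, -8),  |v_rel|² = 65
v_rel×d = (-1)·(-14) − (-8)·(0) = 14
since m = R²·65 − 14²:  R² = (196 + 844) / 65 = 16
R = √16 = 4  ⇒  r_B = 4 − 1 = 3

rB=3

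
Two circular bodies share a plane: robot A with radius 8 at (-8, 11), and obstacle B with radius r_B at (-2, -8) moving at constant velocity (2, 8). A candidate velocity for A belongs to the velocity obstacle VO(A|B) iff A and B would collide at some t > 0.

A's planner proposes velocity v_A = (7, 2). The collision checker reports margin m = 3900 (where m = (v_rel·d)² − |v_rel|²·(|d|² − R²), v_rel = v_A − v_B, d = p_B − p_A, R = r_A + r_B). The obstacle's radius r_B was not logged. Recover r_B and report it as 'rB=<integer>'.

m = 3900
d = (6, -19);  v_rel = (5, -6),  |v_rel|² = 61
v_rel×d = (5)·(-19) − (-6)·(6) = -59
since m = R²·61 − (-59)²:  R² = (3481 + 3900) / 61 = 121
R = √121 = 11  ⇒  r_B = 11 − 8 = 3

rB=3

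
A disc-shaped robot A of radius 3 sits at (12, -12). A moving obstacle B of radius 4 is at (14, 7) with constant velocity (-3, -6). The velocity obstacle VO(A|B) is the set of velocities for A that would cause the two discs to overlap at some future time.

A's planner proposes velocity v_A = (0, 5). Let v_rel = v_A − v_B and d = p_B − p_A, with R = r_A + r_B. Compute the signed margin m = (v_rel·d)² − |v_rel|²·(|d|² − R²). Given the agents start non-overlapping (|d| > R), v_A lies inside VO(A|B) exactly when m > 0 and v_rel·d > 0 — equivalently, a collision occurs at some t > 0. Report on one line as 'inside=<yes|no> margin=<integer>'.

d = (2, 19),  |d|² = 365;  R = 3+4 = 7,  c = 365−7² = 316
v_rel = (3, 11),  |v_rel|² = 130;  v_rel·d = (3)·(2) + (11)·(19) = 215
130·t² − 430·t + 316 = 0  ⇒  m = 215² − 130·316 = 5145
m = 5145 > 0,  v_rel·d = 215 > 0  ⇒  inside

inside=yes margin=5145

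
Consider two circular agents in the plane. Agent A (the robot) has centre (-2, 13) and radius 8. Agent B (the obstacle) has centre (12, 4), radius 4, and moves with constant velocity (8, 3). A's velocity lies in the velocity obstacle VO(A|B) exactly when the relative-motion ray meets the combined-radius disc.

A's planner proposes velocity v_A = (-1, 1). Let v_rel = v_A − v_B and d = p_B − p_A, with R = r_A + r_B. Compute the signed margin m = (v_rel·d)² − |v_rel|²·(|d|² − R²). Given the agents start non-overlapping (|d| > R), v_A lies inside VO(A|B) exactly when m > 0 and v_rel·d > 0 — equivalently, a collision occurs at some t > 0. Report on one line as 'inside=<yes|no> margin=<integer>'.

d = (14, -9),  |d|² = 277;  R = 8+4 = 12,  c = 277−12² = 133
v_rel = (-9, -2),  |v_rel|² = 85;  v_rel·d = (-9)·(14) + (-2)·(-9) = -108
85·t² + 216·t + 133 = 0  ⇒  m = (-108)² − 85·133 = 359
m = 359 > 0,  v_rel·d = -108 < 0  ⇒  outside

inside=no margin=359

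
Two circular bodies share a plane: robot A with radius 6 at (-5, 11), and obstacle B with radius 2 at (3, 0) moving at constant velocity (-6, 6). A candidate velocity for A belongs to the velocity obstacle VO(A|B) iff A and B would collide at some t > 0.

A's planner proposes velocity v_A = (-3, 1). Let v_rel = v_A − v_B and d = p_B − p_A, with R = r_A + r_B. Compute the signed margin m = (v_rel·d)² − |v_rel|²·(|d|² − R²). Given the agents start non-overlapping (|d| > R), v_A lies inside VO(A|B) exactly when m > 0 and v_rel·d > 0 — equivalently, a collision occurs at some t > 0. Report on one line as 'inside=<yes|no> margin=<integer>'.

d = (8, -11),  |d|² = 185;  R = 6+2 = 8,  c = 185−8² = 121
v_rel = (3, -5),  |v_rel|² = 34;  v_rel·d = (3)·(8) + (-5)·(-11) = 79
34·t² − 158·t + 121 = 0  ⇒  m = 79² − 34·121 = 2127
m = 2127 > 0,  v_rel·d = 79 > 0  ⇒  inside

inside=yes margin=2127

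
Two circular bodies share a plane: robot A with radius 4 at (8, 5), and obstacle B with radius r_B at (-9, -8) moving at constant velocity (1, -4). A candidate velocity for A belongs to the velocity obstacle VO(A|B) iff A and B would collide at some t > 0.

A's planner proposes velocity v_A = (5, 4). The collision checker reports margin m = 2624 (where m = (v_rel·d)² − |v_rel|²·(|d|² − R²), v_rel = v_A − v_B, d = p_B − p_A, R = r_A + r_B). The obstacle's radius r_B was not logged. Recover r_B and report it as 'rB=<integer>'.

m = 2624
d = (-17, -13);  v_rel = (4, 8),  |v_rel|² = 80
v_rel×d = (4)·(-13) − (8)·(-17) = 84
since m = R²·80 − 84²:  R² = (7056 + 2624) / 80 = 121
R = √121 = 11  ⇒  r_B = 11 − 4 = 7

rB=7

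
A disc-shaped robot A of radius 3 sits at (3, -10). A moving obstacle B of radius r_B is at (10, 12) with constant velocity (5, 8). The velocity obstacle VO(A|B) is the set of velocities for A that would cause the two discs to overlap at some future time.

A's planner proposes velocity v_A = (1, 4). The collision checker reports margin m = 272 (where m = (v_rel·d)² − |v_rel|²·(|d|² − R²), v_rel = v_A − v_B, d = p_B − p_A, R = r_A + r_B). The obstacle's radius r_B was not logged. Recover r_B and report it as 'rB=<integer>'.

m = 272
d = (7, 22);  v_rel = (-4, -4),  |v_rel|² = 32
v_rel×d = (-4)·(22) − (-4)·(7) = -60
since m = R²·32 − (-60)²:  R² = (3600 + 272) / 32 = 121
R = √121 = 11  ⇒  r_B = 11 − 3 = 8

rB=8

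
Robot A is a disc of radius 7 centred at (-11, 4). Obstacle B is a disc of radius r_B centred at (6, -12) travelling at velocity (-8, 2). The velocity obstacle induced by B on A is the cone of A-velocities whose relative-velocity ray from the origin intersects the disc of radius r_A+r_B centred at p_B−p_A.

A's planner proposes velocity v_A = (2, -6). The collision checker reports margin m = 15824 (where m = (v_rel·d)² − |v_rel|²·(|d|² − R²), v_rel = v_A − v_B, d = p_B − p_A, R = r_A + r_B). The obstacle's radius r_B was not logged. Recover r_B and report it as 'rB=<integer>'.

m = 15824
d = (17, -16);  v_rel = (10, -8),  |v_rel|² = 164
v_rel×d = (10)·(-16) − (-8)·(17) = -24
since m = R²·164 − (-24)²:  R² = (576 + 15824) / 164 = 100
R = √100 = 10  ⇒  r_B = 10 − 7 = 3

rB=3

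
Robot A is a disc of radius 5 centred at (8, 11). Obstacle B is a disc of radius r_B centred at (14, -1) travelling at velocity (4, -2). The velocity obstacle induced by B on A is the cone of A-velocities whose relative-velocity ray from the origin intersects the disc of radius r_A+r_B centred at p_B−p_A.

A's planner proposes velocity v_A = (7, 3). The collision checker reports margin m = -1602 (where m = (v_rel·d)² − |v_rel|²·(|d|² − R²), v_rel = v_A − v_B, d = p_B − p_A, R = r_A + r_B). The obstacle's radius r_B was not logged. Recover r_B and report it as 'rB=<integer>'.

m = -1602
d = (6, -12);  v_rel = (3, 5),  |v_rel|² = 34
v_rel×d = (3)·(-12) − (5)·(6) = -66
since m = R²·34 − (-66)²:  R² = (4356 + -1602) / 34 = 81
R = √81 = 9  ⇒  r_B = 9 − 5 = 4

rB=4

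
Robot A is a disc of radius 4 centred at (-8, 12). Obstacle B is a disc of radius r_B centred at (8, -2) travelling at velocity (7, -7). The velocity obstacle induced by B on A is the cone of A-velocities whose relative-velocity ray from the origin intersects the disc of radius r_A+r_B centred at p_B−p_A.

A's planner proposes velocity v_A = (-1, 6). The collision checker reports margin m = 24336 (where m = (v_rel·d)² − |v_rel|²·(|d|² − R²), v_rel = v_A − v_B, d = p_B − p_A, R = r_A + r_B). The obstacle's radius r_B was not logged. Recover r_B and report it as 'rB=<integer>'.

m = 24336
d = (16, -14);  v_rel = (-8, 13),  |v_rel|² = 233
v_rel×d = (-8)·(-14) − (13)·(16) = -96
since m = R²·233 − (-96)²:  R² = (9216 + 24336) / 233 = 144
R = √144 = 12  ⇒  r_B = 12 − 4 = 8

rB=8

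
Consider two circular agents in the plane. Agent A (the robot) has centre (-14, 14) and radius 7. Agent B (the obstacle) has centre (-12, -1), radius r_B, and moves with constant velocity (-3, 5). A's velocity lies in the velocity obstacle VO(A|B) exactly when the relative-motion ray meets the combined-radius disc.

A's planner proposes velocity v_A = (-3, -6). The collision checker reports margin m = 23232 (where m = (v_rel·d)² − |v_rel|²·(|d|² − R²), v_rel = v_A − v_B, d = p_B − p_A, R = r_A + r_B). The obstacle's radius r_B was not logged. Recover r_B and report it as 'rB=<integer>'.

m = 23232
d = (2, -15);  v_rel = (0, -11),  |v_rel|² = 121
v_rel×d = (0)·(-15) − (-11)·(2) = 22
since m = R²·121 − 22²:  R² = (484 + 23232) / 121 = 196
R = √196 = 14  ⇒  r_B = 14 − 7 = 7

rB=7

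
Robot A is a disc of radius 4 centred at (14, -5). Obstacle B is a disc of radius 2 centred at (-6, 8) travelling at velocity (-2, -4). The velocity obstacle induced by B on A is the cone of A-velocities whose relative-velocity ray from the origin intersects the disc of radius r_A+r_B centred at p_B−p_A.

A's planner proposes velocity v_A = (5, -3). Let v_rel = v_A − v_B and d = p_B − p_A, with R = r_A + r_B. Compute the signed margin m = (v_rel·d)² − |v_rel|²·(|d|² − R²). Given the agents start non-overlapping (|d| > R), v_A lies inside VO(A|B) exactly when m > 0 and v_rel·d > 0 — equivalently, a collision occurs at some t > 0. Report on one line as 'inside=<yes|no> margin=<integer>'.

d = (-20, 13),  |d|² = 569;  R = 4+2 = 6,  c = 569−6² = 533
v_rel = (7, 1),  |v_rel|² = 50;  v_rel·d = (7)·(-20) + (1)·(13) = -127
50·t² + 254·t + 533 = 0  ⇒  m = (-127)² − 50·533 = -10521
m = -10521 < 0,  v_rel·d = -127 < 0  ⇒  outside

inside=no margin=-10521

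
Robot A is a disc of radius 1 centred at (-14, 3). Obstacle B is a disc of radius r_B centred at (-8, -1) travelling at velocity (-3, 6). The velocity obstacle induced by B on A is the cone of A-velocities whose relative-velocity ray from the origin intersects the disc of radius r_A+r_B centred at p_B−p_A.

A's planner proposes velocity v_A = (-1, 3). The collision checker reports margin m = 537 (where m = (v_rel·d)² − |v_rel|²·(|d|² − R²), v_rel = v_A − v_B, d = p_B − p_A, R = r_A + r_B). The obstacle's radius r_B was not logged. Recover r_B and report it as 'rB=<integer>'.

m = 537
d = (6, -4);  v_rel = (2, -3),  |v_rel|² = 13
v_rel×d = (2)·(-4) − (-3)·(6) = 10
since m = R²·13 − 10²:  R² = (100 + 537) / 13 = 49
R = √49 = 7  ⇒  r_B = 7 − 1 = 6

rB=6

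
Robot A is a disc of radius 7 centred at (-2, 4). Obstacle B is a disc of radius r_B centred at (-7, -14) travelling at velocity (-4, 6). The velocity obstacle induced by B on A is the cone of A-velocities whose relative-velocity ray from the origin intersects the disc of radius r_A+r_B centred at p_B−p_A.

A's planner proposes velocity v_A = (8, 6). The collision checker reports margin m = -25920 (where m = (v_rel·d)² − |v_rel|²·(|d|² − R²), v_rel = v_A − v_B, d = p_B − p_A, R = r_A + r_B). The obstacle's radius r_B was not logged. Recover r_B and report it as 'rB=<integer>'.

m = -25920
d = (-5, -18);  v_rel = (12, 0),  |v_rel|² = 144
v_rel×d = (12)·(-18) − (0)·(-5) = -216
since m = R²·144 − (-216)²:  R² = (46656 + -25920) / 144 = 144
R = √144 = 12  ⇒  r_B = 12 − 7 = 5

rB=5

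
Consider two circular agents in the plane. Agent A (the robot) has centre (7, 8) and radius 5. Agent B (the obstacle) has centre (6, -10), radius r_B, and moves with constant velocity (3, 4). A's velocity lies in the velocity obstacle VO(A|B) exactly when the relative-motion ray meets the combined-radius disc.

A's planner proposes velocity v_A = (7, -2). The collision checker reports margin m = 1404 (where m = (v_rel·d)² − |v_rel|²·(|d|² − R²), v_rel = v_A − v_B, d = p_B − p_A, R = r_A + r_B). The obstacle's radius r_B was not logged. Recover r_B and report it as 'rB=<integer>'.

m = 1404
d = (-1, -18);  v_rel = (4, -6),  |v_rel|² = 52
v_rel×d = (4)·(-18) − (-6)·(-1) = -78
since m = R²·52 − (-78)²:  R² = (6084 + 1404) / 52 = 144
R = √144 = 12  ⇒  r_B = 12 − 5 = 7

rB=7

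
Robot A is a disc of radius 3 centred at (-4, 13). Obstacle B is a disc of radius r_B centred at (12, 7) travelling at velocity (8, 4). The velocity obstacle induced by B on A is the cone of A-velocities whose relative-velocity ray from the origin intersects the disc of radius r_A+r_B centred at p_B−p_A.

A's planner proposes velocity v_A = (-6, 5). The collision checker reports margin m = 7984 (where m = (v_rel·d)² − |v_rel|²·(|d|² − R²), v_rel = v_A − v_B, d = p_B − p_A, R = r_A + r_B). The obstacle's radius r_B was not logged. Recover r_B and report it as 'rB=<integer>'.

m = 7984
d = (16, -6);  v_rel = (-14, 1),  |v_rel|² = 197
v_rel×d = (-14)·(-6) − (1)·(16) = 68
since m = R²·197 − 68²:  R² = (4624 + 7984) / 197 = 64
R = √64 = 8  ⇒  r_B = 8 − 3 = 5

rB=5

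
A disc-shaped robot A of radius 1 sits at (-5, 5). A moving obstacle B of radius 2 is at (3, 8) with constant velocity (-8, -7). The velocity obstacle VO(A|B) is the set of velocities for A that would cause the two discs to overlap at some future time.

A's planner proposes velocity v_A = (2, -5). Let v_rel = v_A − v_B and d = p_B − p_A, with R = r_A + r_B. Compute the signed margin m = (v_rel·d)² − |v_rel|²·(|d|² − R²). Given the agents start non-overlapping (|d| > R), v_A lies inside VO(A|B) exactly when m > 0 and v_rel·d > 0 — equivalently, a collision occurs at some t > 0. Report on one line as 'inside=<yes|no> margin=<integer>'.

d = (8, 3),  |d|² = 73;  R = 1+2 = 3,  c = 73−3² = 64
v_rel = (10, 2),  |v_rel|² = 104;  v_rel·d = (10)·(8) + (2)·(3) = 86
104·t² − 172·t + 64 = 0  ⇒  m = 86² − 104·64 = 740
m = 740 > 0,  v_rel·d = 86 > 0  ⇒  inside

inside=yes margin=740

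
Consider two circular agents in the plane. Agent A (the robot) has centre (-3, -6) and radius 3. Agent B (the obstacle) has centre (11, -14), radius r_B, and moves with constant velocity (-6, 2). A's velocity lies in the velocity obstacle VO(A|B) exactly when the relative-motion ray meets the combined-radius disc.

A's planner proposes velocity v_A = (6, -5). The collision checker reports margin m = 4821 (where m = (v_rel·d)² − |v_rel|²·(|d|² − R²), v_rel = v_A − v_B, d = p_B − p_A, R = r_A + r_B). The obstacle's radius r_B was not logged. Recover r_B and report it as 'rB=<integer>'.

m = 4821
d = (14, -8);  v_rel = (12, -7),  |v_rel|² = 193
v_rel×d = (12)·(-8) − (-7)·(14) = 2
since m = R²·193 − 2²:  R² = (4 + 4821) / 193 = 25
R = √25 = 5  ⇒  r_B = 5 − 3 = 2

rB=2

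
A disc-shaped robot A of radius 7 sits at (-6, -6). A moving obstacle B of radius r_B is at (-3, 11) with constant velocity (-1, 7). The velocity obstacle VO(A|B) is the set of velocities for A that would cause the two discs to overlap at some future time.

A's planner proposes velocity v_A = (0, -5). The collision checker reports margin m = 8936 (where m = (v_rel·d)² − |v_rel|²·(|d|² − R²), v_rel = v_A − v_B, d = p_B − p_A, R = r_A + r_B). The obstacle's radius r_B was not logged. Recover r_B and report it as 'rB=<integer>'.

m = 8936
d = (3, 17);  v_rel = (1, -12),  |v_rel|² = 145
v_rel×d = (1)·(17) − (-12)·(3) = 53
since m = R²·145 − 53²:  R² = (2809 + 8936) / 145 = 81
R = √81 = 9  ⇒  r_B = 9 − 7 = 2

rB=2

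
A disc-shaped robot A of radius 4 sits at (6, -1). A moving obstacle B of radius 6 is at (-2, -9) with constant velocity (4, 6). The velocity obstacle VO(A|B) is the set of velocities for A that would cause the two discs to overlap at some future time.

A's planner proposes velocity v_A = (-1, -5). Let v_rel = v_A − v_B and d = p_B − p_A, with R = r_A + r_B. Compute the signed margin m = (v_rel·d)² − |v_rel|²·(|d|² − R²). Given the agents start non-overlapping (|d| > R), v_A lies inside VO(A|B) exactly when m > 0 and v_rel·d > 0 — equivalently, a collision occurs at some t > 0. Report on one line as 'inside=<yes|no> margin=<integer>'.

d = (-8, -8),  |d|² = 128;  R = 4+6 = 10,  c = 128−10² = 28
v_rel = (-5, -11),  |v_rel|² = 146;  v_rel·d = (-5)·(-8) + (-11)·(-8) = 128
146·t² − 256·t + 28 = 0  ⇒  m = 128² − 146·28 = 12296
m = 12296 > 0,  v_rel·d = 128 > 0  ⇒  inside

inside=yes margin=12296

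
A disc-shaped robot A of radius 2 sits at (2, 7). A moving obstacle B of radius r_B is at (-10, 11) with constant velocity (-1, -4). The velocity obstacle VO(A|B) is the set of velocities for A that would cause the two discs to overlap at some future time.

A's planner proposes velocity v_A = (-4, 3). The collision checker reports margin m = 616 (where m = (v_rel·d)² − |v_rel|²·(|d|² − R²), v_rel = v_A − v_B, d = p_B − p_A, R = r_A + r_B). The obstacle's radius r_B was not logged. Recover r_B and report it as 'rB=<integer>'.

m = 616
d = (-12, 4);  v_rel = (-3, 7),  |v_rel|² = 58
v_rel×d = (-3)·(4) − (7)·(-12) = 72
since m = R²·58 − 72²:  R² = (5184 + 616) / 58 = 100
R = √100 = 10  ⇒  r_B = 10 − 2 = 8

rB=8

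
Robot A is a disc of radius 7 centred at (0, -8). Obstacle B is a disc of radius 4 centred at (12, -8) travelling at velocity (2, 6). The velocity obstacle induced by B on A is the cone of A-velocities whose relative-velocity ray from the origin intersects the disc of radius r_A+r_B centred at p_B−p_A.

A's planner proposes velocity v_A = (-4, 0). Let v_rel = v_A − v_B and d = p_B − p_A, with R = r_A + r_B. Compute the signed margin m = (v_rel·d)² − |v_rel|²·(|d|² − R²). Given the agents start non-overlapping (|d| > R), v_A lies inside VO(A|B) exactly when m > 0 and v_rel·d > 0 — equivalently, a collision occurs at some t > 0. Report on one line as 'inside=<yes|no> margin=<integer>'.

d = (12, 0),  |d|² = 144;  R = 7+4 = 11,  c = 144−11² = 23
v_rel = (-6, -6),  |v_rel|² = 72;  v_rel·d = (-6)·(12) + (-6)·(0) = -72
72·t² + 144·t + 23 = 0  ⇒  m = (-72)² − 72·23 = 3528
m = 3528 > 0,  v_rel·d = -72 < 0  ⇒  outside

inside=no margin=3528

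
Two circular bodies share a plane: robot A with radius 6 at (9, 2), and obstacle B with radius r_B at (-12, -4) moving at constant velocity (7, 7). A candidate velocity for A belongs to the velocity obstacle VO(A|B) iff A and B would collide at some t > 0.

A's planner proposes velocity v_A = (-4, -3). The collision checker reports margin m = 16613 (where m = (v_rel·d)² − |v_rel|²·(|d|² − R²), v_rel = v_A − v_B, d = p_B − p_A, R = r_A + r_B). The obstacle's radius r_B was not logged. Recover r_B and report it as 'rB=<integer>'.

m = 16613
d = (-21, -6);  v_rel = (-11, -10),  |v_rel|² = 221
v_rel×d = (-11)·(-6) − (-10)·(-21) = -144
since m = R²·221 − (-144)²:  R² = (20736 + 16613) / 221 = 169
R = √169 = 13  ⇒  r_B = 13 − 6 = 7

rB=7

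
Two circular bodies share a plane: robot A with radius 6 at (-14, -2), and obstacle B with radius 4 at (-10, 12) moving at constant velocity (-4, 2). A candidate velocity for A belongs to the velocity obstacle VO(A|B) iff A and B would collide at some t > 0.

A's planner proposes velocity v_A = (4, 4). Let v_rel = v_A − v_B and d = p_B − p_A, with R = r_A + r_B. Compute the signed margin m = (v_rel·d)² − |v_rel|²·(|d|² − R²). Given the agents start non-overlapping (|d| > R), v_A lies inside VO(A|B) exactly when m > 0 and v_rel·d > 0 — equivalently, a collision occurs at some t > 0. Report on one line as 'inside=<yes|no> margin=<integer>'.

d = (4, 14),  |d|² = 212;  R = 6+4 = 10,  c = 212−10² = 112
v_rel = (8, 2),  |v_rel|² = 68;  v_rel·d = (8)·(4) + (2)·(14) = 60
68·t² − 120·t + 112 = 0  ⇒  m = 60² − 68·112 = -4016
m = -4016 < 0,  v_rel·d = 60 > 0  ⇒  outside

inside=no margin=-4016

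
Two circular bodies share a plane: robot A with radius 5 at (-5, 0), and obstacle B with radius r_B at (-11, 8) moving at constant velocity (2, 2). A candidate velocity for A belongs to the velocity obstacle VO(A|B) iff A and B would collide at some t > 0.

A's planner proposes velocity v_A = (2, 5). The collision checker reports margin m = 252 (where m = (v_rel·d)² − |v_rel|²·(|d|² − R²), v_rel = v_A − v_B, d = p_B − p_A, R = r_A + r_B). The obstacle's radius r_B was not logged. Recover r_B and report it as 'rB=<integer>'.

m = 252
d = (-6, 8);  v_rel = (0, 3),  |v_rel|² = 9
v_rel×d = (0)·(8) − (3)·(-6) = 18
since m = R²·9 − 18²:  R² = (324 + 252) / 9 = 64
R = √64 = 8  ⇒  r_B = 8 − 5 = 3

rB=3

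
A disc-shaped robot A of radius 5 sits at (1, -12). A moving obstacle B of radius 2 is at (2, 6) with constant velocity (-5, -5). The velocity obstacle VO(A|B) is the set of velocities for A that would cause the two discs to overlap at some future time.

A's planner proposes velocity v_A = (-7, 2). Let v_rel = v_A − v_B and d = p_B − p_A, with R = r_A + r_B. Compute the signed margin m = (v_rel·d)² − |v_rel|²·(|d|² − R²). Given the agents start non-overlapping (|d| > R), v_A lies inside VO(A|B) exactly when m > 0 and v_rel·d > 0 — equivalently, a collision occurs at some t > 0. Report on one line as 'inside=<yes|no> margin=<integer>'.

d = (1, 18),  |d|² = 325;  R = 5+2 = 7,  c = 325−7² = 276
v_rel = (-2, 7),  |v_rel|² = 53;  v_rel·d = (-2)·(1) + (7)·(18) = 124
53·t² − 248·t + 276 = 0  ⇒  m = 124² − 53·276 = 748
m = 748 > 0,  v_rel·d = 124 > 0  ⇒  inside

inside=yes margin=748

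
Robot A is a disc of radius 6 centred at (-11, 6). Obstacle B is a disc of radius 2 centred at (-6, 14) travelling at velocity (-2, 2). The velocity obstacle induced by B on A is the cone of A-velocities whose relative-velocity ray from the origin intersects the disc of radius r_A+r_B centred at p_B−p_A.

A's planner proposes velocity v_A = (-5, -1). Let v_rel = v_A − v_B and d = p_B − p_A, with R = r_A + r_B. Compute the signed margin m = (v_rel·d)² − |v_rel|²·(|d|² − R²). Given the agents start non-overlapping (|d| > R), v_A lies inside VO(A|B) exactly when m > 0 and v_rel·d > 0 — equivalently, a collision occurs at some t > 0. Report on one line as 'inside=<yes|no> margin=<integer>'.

d = (5, 8),  |d|² = 89;  R = 6+2 = 8,  c = 89−8² = 25
v_rel = (-3, -3),  |v_rel|² = 18;  v_rel·d = (-3)·(5) + (-3)·(8) = -39
18·t² + 78·t + 25 = 0  ⇒  m = (-39)² − 18·25 = 1071
m = 1071 > 0,  v_rel·d = -39 < 0  ⇒  outside

inside=no margin=1071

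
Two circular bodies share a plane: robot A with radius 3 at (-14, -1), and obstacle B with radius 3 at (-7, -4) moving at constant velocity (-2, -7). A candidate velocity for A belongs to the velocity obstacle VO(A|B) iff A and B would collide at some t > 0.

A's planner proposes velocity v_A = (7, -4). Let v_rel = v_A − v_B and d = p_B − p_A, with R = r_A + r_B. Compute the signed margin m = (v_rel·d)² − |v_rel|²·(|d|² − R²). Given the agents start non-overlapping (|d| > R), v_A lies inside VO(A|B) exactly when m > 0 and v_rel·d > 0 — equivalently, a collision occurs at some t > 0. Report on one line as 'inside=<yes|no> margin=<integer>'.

d = (7, -3),  |d|² = 58;  R = 3+3 = 6,  c = 58−6² = 22
v_rel = (9, 3),  |v_rel|² = 90;  v_rel·d = (9)·(7) + (3)·(-3) = 54
90·t² − 108·t + 22 = 0  ⇒  m = 54² − 90·22 = 936
m = 936 > 0,  v_rel·d = 54 > 0  ⇒  inside

inside=yes margin=936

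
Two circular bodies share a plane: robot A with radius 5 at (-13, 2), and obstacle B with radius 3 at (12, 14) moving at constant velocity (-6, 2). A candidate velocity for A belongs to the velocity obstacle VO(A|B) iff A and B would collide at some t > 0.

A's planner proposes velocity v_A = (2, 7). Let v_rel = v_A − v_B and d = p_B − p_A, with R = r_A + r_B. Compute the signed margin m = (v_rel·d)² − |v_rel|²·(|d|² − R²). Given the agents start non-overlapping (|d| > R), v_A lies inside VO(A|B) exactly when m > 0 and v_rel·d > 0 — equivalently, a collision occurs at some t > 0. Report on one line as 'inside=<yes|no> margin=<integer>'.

d = (25, 12),  |d|² = 769;  R = 5+3 = 8,  c = 769−8² = 705
v_rel = (8, 5),  |v_rel|² = 89;  v_rel·d = (8)·(25) + (5)·(12) = 260
89·t² − 520·t + 705 = 0  ⇒  m = 260² − 89·705 = 4855
m = 4855 > 0,  v_rel·d = 260 > 0  ⇒  inside

inside=yes margin=4855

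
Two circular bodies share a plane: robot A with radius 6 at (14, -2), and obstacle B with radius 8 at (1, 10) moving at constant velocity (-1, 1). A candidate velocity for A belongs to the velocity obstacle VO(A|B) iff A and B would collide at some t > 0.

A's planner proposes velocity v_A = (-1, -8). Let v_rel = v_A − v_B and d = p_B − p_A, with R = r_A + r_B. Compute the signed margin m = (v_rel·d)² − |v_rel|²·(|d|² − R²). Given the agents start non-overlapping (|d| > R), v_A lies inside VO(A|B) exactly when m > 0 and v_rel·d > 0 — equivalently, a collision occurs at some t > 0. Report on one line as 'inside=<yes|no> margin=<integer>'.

d = (-13, 12),  |d|² = 313;  R = 6+8 = 14,  c = 313−14² = 117
v_rel = (0, -9),  |v_rel|² = 81;  v_rel·d = (0)·(-13) + (-9)·(12) = -108
81·t² + 216·t + 117 = 0  ⇒  m = (-108)² − 81·117 = 2187
m = 2187 > 0,  v_rel·d = -108 < 0  ⇒  outside

inside=no margin=2187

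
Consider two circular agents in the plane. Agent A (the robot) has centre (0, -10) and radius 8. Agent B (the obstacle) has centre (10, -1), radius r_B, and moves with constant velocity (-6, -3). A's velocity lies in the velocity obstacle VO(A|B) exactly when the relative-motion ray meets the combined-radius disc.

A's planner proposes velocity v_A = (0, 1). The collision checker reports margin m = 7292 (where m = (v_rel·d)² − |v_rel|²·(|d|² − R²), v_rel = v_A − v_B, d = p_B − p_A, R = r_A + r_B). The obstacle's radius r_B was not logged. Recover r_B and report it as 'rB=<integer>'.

m = 7292
d = (10, 9);  v_rel = (6, 4),  |v_rel|² = 52
v_rel×d = (6)·(9) − (4)·(10) = 14
since m = R²·52 − 14²:  R² = (196 + 7292) / 52 = 144
R = √144 = 12  ⇒  r_B = 12 − 8 = 4

rB=4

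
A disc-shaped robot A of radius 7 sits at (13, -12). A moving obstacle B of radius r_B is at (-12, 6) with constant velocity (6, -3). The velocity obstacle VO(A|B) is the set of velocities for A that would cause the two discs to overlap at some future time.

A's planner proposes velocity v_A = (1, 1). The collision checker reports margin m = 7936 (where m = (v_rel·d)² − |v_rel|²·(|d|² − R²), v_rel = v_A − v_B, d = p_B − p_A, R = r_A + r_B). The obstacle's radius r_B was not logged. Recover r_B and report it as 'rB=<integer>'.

m = 7936
d = (-25, 18);  v_rel = (-5, 4),  |v_rel|² = 41
v_rel×d = (-5)·(18) − (4)·(-25) = 10
since m = R²·41 − 10²:  R² = (100 + 7936) / 41 = 196
R = √196 = 14  ⇒  r_B = 14 − 7 = 7

rB=7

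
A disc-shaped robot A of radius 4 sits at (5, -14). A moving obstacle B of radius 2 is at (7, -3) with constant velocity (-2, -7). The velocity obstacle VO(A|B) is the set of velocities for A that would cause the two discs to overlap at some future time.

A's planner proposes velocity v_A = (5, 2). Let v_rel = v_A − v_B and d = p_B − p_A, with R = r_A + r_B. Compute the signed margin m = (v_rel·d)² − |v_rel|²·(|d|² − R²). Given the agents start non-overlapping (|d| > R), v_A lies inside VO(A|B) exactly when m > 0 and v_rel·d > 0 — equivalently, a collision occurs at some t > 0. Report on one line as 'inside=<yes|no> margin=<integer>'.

d = (2, 11),  |d|² = 125;  R = 4+2 = 6,  c = 125−6² = 89
v_rel = (7, 9),  |v_rel|² = 130;  v_rel·d = (7)·(2) + (9)·(11) = 113
130·t² − 226·t + 89 = 0  ⇒  m = 113² − 130·89 = 1199
m = 1199 > 0,  v_rel·d = 113 > 0  ⇒  inside

inside=yes margin=1199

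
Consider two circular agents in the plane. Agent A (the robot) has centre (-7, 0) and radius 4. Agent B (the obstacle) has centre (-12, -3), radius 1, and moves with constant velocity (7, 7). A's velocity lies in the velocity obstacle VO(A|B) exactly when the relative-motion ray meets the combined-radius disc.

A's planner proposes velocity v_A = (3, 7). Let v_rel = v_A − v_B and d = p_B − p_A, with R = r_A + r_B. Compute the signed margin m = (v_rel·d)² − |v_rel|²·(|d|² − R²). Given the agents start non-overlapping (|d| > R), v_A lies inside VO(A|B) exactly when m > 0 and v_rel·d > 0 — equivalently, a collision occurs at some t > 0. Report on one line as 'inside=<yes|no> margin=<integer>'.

d = (-5, -3),  |d|² = 34;  R = 4+1 = 5,  c = 34−5² = 9
v_rel = (-4, 0),  |v_rel|² = 16;  v_rel·d = (-4)·(-5) + (0)·(-3) = 20
16·t² − 40·t + 9 = 0  ⇒  m = 20² − 16·9 = 256
m = 256 > 0,  v_rel·d = 20 > 0  ⇒  inside

inside=yes margin=256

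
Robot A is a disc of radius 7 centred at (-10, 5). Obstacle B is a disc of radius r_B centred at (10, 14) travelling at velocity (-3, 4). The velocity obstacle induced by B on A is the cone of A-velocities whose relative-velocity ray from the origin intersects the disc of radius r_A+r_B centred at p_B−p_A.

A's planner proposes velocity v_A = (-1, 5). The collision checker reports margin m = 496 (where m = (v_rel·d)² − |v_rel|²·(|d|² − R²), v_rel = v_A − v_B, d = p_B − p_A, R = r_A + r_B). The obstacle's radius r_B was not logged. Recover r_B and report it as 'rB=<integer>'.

m = 496
d = (20, 9);  v_rel = (2, 1),  |v_rel|² = 5
v_rel×d = (2)·(9) − (1)·(20) = -2
since m = R²·5 − (-2)²:  R² = (4 + 496) / 5 = 100
R = √100 = 10  ⇒  r_B = 10 − 7 = 3

rB=3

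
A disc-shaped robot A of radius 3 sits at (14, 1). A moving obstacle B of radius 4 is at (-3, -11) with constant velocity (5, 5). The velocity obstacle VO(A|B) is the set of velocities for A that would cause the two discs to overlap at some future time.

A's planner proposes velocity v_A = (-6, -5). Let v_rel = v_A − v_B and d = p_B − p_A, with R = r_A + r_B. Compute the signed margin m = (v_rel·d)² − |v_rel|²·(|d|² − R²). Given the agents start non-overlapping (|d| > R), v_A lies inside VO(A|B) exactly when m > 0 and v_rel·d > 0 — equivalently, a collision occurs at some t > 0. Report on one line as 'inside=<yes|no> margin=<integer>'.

d = (-17, -12),  |d|² = 433;  R = 3+4 = 7,  c = 433−7² = 384
v_rel = (-11, -10),  |v_rel|² = 221;  v_rel·d = (-11)·(-17) + (-10)·(-12) = 307
221·t² − 614·t + 384 = 0  ⇒  m = 307² − 221·384 = 9385
m = 9385 > 0,  v_rel·d = 307 > 0  ⇒  inside

inside=yes margin=9385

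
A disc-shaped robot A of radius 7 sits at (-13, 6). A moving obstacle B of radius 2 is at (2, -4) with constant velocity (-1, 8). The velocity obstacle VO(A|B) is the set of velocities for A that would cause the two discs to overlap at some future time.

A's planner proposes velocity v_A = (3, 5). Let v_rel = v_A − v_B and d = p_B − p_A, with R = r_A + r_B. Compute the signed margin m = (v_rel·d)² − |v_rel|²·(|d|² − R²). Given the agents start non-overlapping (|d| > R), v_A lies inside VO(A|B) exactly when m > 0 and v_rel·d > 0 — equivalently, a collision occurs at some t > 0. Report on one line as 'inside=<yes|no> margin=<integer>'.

d = (15, -10),  |d|² = 325;  R = 7+2 = 9,  c = 325−9² = 244
v_rel = (4, -3),  |v_rel|² = 25;  v_rel·d = (4)·(15) + (-3)·(-10) = 90
25·t² − 180·t + 244 = 0  ⇒  m = 90² − 25·244 = 2000
m = 2000 > 0,  v_rel·d = 90 > 0  ⇒  inside

inside=yes margin=2000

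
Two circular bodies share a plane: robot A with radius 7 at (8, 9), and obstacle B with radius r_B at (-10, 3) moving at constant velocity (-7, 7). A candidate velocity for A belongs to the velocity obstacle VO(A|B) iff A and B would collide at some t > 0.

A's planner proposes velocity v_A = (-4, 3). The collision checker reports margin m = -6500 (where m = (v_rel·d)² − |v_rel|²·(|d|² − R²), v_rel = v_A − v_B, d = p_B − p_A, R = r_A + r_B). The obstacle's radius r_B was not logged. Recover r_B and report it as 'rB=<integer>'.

m = -6500
d = (-18, -6);  v_rel = (3, -4),  |v_rel|² = 25
v_rel×d = (3)·(-6) − (-4)·(-18) = -90
since m = R²·25 − (-90)²:  R² = (8100 + -6500) / 25 = 64
R = √64 = 8  ⇒  r_B = 8 − 7 = 1

rB=1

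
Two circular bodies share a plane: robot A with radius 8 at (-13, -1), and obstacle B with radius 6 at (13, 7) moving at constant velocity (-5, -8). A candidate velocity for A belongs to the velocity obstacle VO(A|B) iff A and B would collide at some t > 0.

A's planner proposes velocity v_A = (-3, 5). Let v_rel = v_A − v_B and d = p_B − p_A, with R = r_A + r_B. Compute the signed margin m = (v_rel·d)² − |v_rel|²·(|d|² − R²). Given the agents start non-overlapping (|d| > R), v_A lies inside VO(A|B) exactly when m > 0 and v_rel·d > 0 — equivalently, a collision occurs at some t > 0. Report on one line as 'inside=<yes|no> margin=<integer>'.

d = (26, 8),  |d|² = 740;  R = 8+6 = 14,  c = 740−14² = 544
v_rel = (2, 13),  |v_rel|² = 173;  v_rel·d = (2)·(26) + (13)·(8) = 156
173·t² − 312·t + 544 = 0  ⇒  m = 156² − 173·544 = -69776
m = -69776 < 0,  v_rel·d = 156 > 0  ⇒  outside

inside=no margin=-69776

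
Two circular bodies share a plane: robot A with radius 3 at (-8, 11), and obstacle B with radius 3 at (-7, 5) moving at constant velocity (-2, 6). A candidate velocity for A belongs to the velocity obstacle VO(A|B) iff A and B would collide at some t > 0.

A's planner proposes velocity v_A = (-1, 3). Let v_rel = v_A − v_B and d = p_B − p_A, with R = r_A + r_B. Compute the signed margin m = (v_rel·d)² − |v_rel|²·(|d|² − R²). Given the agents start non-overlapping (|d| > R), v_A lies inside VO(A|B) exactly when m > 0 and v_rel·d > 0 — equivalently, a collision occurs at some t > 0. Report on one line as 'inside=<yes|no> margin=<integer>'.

d = (1, -6),  |d|² = 37;  R = 3+3 = 6,  c = 37−6² = 1
v_rel = (1, -3),  |v_rel|² = 10;  v_rel·d = (1)·(1) + (-3)·(-6) = 19
10·t² − 38·t + 1 = 0  ⇒  m = 19² − 10·1 = 351
m = 351 > 0,  v_rel·d = 19 > 0  ⇒  inside

inside=yes margin=351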